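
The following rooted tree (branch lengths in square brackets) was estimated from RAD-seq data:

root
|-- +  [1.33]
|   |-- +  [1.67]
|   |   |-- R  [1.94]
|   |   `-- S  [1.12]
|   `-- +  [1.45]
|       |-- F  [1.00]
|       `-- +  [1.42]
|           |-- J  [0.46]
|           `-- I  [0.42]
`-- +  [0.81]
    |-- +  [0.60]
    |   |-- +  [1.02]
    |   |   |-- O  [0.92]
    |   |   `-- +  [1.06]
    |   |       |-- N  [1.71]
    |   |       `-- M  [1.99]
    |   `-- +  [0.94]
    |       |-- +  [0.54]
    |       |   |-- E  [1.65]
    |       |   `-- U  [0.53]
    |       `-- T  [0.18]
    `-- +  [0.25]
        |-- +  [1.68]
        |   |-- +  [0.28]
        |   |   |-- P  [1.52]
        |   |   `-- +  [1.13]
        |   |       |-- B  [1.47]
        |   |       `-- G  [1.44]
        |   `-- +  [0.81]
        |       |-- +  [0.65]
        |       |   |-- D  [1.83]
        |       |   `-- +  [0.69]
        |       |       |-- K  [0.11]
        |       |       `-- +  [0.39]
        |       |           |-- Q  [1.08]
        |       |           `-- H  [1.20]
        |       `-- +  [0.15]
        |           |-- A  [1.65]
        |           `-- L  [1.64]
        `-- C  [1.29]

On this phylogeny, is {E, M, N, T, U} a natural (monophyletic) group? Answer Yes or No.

The MRCA of the listed taxa subtends ((O,(N,M)),((E,U),T)).
That clade also contains O, which is not in the proposed group, so the group is not monophyletic.

No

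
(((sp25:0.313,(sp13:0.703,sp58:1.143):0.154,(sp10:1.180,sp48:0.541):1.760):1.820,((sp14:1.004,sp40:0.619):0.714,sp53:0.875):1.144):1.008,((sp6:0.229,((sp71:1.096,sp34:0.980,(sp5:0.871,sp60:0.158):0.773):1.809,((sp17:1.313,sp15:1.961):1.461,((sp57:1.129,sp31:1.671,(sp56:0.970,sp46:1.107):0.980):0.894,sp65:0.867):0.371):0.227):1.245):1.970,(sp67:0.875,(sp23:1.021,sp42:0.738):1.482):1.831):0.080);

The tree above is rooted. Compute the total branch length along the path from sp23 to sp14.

The path runs sp23 → … → MRCA → … → sp14; the MRCA is the root of the tree.
Branch lengths along that path: 1.021 + 1.482 + 1.831 + 0.080 + 1.008 + 1.144 + 0.714 + 1.004 = 8.284.

8.284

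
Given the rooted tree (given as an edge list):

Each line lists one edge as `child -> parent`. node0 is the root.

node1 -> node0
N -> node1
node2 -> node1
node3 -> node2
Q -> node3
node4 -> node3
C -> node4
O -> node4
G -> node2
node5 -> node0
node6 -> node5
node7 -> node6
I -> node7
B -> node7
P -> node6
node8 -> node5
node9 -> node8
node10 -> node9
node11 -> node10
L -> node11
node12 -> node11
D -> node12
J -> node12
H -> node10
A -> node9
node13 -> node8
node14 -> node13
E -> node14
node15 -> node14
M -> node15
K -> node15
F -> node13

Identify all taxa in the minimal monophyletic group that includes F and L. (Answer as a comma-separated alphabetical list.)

Tracing F: it sits inside ((E,(M,K)),F).
Tracing L: it sits inside (L,(D,J)).
The smallest clade enclosing both is ((((L,(D,J)),H),A),((E,(M,K)),F)); the answer is its 9 terminal taxa in alphabetical order.

A, D, E, F, H, J, K, L, M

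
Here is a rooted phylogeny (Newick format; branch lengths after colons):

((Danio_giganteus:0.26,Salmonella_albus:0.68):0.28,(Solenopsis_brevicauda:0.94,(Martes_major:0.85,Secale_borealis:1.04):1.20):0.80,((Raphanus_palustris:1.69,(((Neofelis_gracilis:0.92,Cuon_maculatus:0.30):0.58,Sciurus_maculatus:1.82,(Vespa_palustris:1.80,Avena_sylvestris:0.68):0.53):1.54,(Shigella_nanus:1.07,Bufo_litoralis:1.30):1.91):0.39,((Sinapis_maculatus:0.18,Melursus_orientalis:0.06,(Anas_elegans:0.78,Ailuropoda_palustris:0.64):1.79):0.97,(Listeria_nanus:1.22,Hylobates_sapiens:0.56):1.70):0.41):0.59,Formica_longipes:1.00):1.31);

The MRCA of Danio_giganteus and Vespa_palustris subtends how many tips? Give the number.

20

The MRCA of Danio_giganteus and Vespa_palustris is the root, so the clade is the entire tree.
That clade contains 20 terminal taxa: Ailuropoda_palustris, Anas_elegans, Avena_sylvestris, Bufo_litoralis, Cuon_maculatus, Danio_giganteus, Formica_longipes, Hylobates_sapiens, Listeria_nanus, Martes_major, Melursus_orientalis, Neofelis_gracilis, Raphanus_palustris, Salmonella_albus, Sciurus_maculatus, Secale_borealis, Shigella_nanus, Sinapis_maculatus, Solenopsis_brevicauda, Vespa_palustris.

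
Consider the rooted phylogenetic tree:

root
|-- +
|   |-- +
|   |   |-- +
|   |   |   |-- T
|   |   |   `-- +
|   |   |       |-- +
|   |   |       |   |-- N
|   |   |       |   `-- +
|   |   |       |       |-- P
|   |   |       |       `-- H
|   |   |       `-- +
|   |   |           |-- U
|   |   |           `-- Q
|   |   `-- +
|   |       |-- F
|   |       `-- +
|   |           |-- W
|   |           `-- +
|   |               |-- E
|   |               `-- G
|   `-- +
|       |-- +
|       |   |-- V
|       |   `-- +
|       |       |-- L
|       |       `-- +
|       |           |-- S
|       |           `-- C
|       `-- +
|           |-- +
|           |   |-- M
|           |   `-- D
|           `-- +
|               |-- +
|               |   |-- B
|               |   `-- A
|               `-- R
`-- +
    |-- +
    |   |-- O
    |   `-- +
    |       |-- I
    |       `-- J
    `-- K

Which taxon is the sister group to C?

S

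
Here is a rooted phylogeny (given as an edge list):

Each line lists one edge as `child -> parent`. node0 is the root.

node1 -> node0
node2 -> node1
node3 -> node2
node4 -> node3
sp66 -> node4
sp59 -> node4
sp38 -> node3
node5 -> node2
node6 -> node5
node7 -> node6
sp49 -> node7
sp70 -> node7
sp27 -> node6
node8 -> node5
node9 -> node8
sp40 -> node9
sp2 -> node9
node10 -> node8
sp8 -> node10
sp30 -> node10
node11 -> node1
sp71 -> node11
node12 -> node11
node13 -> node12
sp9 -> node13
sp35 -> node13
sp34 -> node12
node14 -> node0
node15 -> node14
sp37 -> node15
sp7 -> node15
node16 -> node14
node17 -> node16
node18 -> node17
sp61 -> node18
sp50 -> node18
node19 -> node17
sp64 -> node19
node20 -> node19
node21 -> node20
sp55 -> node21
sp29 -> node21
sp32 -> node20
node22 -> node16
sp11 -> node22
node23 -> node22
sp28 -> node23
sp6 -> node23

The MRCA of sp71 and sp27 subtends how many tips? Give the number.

14

The MRCA of sp71 and sp27 is the node subtending ((((sp66,sp59),sp38),(((sp49,sp70),sp27),((sp40,sp2),(sp8,sp30)))),(sp71,((sp9,sp35),sp34))).
That clade contains 14 terminal taxa: sp2, sp27, sp30, sp34, sp35, sp38, sp40, sp49, sp59, sp66, sp70, sp71, sp8, sp9.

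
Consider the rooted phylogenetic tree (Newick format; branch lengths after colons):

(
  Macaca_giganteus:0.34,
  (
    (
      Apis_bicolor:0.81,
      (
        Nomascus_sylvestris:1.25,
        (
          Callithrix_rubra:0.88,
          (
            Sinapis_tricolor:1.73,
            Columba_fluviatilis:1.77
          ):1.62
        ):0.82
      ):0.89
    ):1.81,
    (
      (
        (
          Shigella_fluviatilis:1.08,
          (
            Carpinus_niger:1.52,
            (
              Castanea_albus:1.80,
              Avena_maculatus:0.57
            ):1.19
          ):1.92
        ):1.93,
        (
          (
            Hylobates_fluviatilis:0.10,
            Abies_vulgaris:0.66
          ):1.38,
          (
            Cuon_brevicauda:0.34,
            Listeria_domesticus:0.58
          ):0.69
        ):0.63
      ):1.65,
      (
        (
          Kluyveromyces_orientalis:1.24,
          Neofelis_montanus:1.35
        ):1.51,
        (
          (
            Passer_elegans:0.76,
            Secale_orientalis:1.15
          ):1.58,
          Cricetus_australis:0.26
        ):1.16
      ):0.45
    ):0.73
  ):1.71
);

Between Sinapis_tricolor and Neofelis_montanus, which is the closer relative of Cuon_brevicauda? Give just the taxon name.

Neofelis_montanus

The MRCA of Cuon_brevicauda and Neofelis_montanus subtends (((Shigella_fluviatilis,(Carpinus_niger,(Castanea_albus,Avena_maculatus))),((Hylobates_fluviatilis,Abies_vulgaris),(Cuon_brevicauda,Listeria_domesticus))),((Kluyveromyces_orientalis,Neofelis_montanus),((Passer_elegans,Secale_orientalis),Cricetus_australis))) (13 taxa).
The MRCA of Cuon_brevicauda and Sinapis_tricolor subtends ((Apis_bicolor,(Nomascus_sylvestris,(Callithrix_rubra,(Sinapis_tricolor,Columba_fluviatilis)))),(((Shigella_fluviatilis,(Carpinus_niger,(Castanea_albus,Avena_maculatus))),((Hylobates_fluviatilis,Abies_vulgaris),(Cuon_brevicauda,Listeria_domesticus))),((Kluyveromyces_orientalis,Neofelis_montanus),((Passer_elegans,Secale_orientalis),Cricetus_australis)))) (18 taxa).
The first is nested inside the second, so Cuon_brevicauda shares a more recent common ancestor with Neofelis_montanus.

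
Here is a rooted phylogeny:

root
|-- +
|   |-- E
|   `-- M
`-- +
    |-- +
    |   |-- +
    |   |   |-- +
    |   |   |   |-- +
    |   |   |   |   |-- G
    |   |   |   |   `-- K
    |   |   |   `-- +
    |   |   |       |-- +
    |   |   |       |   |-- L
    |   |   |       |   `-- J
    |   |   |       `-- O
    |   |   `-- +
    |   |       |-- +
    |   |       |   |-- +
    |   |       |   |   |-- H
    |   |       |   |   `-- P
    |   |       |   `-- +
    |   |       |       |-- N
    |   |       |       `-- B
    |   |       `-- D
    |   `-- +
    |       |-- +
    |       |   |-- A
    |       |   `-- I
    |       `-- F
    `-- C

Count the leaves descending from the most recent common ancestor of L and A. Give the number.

13

The MRCA of L and A is the node subtending ((((G,K),((L,J),O)),(((H,P),(N,B)),D)),((A,I),F)).
That clade contains 13 terminal taxa: A, B, D, F, G, H, I, J, K, L, N, O, P.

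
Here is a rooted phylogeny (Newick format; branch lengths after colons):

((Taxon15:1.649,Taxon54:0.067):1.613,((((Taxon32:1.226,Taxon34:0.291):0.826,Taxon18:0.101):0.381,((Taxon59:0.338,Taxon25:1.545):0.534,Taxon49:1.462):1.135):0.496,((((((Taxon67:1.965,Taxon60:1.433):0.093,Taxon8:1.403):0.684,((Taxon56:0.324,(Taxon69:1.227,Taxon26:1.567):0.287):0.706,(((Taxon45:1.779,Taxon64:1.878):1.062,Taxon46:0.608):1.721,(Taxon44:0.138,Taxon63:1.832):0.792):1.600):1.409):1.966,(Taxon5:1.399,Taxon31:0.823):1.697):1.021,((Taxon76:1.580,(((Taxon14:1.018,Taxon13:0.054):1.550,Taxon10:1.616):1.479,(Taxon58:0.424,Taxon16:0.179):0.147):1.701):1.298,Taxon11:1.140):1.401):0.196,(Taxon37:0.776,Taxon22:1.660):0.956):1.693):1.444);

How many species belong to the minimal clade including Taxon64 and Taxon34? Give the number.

The MRCA of Taxon64 and Taxon34 is the node subtending ((((Taxon32,Taxon34),Taxon18),((Taxon59,Taxon25),Taxon49)),((((((Taxon67,Taxon60),Taxon8),((Taxon56,(Taxon69,Taxon26)),(((Taxon45,Taxon64),Taxon46),(Taxon44,Taxon63)))),(Taxon5,Taxon31)),((Taxon76,(((Taxon14,Taxon13),Taxon10),(Taxon58,Taxon16))),Taxon11)),(Taxon37,Taxon22))).
That clade contains 28 terminal taxa: Taxon10, Taxon11, Taxon13, Taxon14, Taxon16, Taxon18, Taxon22, Taxon25, Taxon26, Taxon31, Taxon32, Taxon34, Taxon37, Taxon44, Taxon45, Taxon46, Taxon49, Taxon5, Taxon56, Taxon58, Taxon59, Taxon60, Taxon63, Taxon64, Taxon67, Taxon69, Taxon76, Taxon8.

28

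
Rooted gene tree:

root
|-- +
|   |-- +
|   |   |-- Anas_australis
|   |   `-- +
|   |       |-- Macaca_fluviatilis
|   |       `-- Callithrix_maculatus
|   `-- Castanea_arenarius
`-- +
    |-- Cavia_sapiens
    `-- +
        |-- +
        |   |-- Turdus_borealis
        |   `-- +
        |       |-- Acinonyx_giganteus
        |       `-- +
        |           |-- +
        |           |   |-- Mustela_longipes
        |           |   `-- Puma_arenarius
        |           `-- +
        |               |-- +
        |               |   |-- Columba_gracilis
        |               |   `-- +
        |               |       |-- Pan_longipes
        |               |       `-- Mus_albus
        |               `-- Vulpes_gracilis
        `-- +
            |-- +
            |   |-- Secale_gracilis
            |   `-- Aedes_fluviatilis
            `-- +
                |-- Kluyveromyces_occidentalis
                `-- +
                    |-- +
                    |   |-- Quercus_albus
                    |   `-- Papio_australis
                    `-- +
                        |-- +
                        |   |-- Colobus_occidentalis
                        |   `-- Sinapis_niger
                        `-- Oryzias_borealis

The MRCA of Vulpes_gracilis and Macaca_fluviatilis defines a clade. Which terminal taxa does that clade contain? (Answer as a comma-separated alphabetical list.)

Acinonyx_giganteus, Aedes_fluviatilis, Anas_australis, Callithrix_maculatus, Castanea_arenarius, Cavia_sapiens, Colobus_occidentalis, Columba_gracilis, Kluyveromyces_occidentalis, Macaca_fluviatilis, Mus_albus, Mustela_longipes, Oryzias_borealis, Pan_longipes, Papio_australis, Puma_arenarius, Quercus_albus, Secale_gracilis, Sinapis_niger, Turdus_borealis, Vulpes_gracilis

Tracing Vulpes_gracilis: it sits inside ((Columba_gracilis,(Pan_longipes,Mus_albus)),Vulpes_gracilis).
Tracing Macaca_fluviatilis: it sits inside (Macaca_fluviatilis,Callithrix_maculatus).
The smallest clade enclosing both is the whole tree (their MRCA is the root), so the answer is all 21 tips in alphabetical order.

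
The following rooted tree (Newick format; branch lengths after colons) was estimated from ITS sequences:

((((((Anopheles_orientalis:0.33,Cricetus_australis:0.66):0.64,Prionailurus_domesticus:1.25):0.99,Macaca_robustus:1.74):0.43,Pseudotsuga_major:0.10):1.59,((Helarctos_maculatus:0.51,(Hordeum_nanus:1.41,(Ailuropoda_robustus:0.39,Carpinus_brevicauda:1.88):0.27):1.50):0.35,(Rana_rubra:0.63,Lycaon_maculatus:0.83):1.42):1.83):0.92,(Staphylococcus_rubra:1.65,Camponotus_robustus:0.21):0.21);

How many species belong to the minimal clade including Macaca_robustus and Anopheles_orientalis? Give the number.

The MRCA of Macaca_robustus and Anopheles_orientalis is the node subtending (((Anopheles_orientalis,Cricetus_australis),Prionailurus_domesticus),Macaca_robustus).
That clade contains 4 terminal taxa: Anopheles_orientalis, Cricetus_australis, Macaca_robustus, Prionailurus_domesticus.

4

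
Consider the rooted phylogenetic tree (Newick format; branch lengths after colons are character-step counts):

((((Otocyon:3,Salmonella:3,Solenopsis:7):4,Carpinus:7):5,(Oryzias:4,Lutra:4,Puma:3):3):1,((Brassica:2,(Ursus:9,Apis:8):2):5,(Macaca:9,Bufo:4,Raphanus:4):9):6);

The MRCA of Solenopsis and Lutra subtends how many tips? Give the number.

7

The MRCA of Solenopsis and Lutra is the node subtending (((Otocyon,Salmonella,Solenopsis),Carpinus),(Oryzias,Lutra,Puma)).
That clade contains 7 terminal taxa: Carpinus, Lutra, Oryzias, Otocyon, Puma, Salmonella, Solenopsis.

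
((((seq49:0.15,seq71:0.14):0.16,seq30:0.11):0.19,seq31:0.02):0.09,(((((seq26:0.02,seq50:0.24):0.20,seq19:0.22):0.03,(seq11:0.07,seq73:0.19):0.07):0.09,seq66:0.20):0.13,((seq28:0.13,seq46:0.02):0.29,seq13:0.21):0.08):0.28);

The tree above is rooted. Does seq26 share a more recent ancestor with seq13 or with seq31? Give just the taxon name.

seq13

The MRCA of seq26 and seq13 subtends (((((seq26,seq50),seq19),(seq11,seq73)),seq66),((seq28,seq46),seq13)) (9 taxa).
The MRCA of seq26 and seq31 is the root, subtending the entire tree (13 taxa).
The first is nested inside the second, so seq26 shares a more recent common ancestor with seq13.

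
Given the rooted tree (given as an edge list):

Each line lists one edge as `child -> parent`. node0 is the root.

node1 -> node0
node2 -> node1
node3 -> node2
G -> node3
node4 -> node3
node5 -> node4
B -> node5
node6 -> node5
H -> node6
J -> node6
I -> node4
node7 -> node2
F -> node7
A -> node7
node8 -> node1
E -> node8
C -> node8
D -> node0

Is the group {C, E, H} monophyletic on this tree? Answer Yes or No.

The MRCA of the listed taxa subtends (((G,((B,(H,J)),I)),(F,A)),(E,C)).
That clade also contains A, B, F, G, I, J, which are not in the proposed group, so the group is not monophyletic.

No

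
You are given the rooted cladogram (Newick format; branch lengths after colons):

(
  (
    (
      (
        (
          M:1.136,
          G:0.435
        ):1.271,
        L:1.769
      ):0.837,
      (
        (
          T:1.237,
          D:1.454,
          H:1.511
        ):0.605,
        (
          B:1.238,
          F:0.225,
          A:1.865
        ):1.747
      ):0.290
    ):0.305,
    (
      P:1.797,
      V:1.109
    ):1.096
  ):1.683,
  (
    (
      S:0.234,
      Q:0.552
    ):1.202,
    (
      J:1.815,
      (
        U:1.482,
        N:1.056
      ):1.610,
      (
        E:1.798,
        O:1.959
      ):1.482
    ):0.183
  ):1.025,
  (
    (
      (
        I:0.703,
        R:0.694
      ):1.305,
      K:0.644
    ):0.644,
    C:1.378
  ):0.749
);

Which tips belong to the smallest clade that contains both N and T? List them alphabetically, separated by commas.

A, B, C, D, E, F, G, H, I, J, K, L, M, N, O, P, Q, R, S, T, U, V

Tracing N: it sits inside (U,N).
Tracing T: it sits inside (T,D,H).
The smallest clade enclosing both is the whole tree (their MRCA is the root), so the answer is all 22 tips in alphabetical order.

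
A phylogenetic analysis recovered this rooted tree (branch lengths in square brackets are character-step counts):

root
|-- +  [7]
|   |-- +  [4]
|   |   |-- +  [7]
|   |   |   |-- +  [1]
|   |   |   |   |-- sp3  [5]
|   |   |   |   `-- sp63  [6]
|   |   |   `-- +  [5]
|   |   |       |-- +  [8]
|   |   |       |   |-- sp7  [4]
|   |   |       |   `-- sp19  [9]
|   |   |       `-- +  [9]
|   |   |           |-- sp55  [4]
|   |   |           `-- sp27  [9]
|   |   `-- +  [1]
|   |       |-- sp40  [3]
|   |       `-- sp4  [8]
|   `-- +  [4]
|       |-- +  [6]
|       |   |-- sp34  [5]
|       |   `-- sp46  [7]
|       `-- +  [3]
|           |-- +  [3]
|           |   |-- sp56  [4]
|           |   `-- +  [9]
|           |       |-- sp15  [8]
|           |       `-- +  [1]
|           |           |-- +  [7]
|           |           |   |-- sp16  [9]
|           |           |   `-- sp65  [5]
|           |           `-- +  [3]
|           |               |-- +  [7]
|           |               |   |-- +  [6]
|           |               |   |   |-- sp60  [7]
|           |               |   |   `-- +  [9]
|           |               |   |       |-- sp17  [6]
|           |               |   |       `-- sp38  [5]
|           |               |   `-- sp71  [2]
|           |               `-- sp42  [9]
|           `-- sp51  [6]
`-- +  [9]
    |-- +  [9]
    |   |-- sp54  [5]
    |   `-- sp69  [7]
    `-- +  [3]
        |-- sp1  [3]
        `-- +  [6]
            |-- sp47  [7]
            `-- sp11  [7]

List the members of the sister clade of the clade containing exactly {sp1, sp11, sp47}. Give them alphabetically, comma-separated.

The clade containing exactly {sp1, sp11, sp47} attaches to the tree at the node subtending ((sp54,sp69),(sp1,(sp47,sp11))).
The other lineage descending from that same node — the sister group — is (sp54,sp69); its 2 tips in alphabetical order are the answer.

sp54, sp69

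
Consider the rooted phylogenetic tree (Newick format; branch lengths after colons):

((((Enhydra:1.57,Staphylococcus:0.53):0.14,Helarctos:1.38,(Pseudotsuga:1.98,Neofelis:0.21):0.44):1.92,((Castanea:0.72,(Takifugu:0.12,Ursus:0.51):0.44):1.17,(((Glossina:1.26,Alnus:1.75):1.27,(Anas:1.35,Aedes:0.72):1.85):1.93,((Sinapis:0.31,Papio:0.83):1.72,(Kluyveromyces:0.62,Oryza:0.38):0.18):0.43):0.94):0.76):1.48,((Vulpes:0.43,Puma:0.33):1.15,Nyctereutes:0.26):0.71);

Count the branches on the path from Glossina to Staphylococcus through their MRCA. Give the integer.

The MRCA of Glossina and Staphylococcus is the node subtending (((Enhydra,Staphylococcus),Helarctos,(Pseudotsuga,Neofelis)),((Castanea,(Takifugu,Ursus)),(((Glossina,Alnus),(Anas,Aedes)),((Sinapis,Papio),(Kluyveromyces,Oryza))))).
From Glossina up to that node: 5 branches. From Staphylococcus up to the same node: 3 branches. Total: 5 + 3 = 8.

8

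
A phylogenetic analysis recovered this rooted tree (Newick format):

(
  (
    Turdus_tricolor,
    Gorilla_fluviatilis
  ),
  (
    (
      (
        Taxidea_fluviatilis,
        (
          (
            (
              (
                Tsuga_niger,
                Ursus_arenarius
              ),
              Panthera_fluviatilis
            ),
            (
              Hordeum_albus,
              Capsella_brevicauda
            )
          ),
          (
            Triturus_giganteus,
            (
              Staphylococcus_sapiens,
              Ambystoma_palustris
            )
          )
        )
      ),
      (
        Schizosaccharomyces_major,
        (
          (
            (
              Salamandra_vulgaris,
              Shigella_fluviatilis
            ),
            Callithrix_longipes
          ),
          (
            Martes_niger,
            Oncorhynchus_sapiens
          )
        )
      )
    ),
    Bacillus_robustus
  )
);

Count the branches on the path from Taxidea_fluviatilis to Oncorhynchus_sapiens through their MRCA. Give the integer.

The MRCA of Taxidea_fluviatilis and Oncorhynchus_sapiens is the node subtending ((Taxidea_fluviatilis,((((Tsuga_niger,Ursus_arenarius),Panthera_fluviatilis),(Hordeum_albus,Capsella_brevicauda)),(Triturus_giganteus,(Staphylococcus_sapiens,Ambystoma_palustris)))),(Schizosaccharomyces_major,(((Salamandra_vulgaris,Shigella_fluviatilis),Callithrix_longipes),(Martes_niger,Oncorhynchus_sapiens)))).
From Taxidea_fluviatilis up to that node: 2 branches. From Oncorhynchus_sapiens up to the same node: 4 branches. Total: 2 + 4 = 6.

6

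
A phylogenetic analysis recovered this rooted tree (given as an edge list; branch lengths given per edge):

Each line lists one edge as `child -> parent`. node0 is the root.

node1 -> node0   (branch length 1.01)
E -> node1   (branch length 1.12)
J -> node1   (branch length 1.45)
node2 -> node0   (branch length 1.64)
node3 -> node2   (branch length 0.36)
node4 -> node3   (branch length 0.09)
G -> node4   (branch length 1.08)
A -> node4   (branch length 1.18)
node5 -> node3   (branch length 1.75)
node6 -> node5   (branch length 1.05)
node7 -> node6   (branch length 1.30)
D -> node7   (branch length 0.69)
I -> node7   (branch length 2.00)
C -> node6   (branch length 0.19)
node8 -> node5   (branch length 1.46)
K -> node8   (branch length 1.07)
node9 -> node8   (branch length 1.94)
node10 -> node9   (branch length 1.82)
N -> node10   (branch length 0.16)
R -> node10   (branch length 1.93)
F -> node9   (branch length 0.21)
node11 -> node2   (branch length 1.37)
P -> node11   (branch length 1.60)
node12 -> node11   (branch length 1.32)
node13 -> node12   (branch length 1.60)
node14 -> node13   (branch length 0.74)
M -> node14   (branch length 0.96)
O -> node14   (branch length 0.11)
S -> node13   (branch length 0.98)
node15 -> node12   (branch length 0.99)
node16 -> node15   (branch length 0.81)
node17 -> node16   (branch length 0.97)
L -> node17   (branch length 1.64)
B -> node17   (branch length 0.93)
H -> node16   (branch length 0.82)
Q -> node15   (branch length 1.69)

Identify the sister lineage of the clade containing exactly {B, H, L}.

The clade containing exactly {B, H, L} attaches to the tree at the node subtending (((L,B),H),Q).
The other lineage descending from that same node — the sister group — is the single tip Q.

Q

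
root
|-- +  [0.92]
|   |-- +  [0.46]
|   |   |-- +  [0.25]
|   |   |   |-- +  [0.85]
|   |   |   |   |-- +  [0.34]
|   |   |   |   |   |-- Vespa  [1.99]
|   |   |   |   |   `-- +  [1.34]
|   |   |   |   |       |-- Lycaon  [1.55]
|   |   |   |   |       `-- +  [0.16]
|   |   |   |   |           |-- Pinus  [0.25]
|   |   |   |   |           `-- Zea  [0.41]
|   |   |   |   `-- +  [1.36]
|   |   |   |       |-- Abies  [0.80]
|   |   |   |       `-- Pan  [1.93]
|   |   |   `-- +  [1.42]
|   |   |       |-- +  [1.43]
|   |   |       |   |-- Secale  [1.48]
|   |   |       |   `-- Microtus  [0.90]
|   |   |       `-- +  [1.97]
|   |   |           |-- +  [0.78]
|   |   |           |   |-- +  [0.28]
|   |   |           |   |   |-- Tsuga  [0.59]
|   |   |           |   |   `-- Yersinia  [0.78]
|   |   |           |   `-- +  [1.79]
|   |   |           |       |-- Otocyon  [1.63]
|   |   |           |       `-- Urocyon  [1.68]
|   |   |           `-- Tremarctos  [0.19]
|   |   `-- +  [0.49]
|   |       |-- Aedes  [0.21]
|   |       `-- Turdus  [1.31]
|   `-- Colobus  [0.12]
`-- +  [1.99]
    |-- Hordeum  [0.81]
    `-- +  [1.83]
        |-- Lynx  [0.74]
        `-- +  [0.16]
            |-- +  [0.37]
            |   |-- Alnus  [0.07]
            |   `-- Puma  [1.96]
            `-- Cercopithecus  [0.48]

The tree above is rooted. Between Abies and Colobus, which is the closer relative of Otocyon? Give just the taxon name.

Abies

The MRCA of Otocyon and Abies subtends (((Vespa,(Lycaon,(Pinus,Zea))),(Abies,Pan)),((Secale,Microtus),(((Tsuga,Yersinia),(Otocyon,Urocyon)),Tremarctos))) (13 taxa).
The MRCA of Otocyon and Colobus subtends (((((Vespa,(Lycaon,(Pinus,Zea))),(Abies,Pan)),((Secale,Microtus),(((Tsuga,Yersinia),(Otocyon,Urocyon)),Tremarctos))),(Aedes,Turdus)),Colobus) (16 taxa).
The first is nested inside the second, so Otocyon shares a more recent common ancestor with Abies.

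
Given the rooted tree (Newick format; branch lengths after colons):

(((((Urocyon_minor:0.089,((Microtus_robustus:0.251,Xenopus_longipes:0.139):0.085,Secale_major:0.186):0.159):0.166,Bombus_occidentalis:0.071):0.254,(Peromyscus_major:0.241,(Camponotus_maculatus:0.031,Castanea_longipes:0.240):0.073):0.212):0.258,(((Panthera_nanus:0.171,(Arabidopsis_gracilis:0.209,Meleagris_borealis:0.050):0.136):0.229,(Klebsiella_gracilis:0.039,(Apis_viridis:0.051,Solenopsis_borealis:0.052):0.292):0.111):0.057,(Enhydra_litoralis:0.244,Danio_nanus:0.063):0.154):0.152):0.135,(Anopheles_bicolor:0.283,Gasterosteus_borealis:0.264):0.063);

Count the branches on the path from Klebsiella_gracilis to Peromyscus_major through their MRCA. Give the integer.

7

The MRCA of Klebsiella_gracilis and Peromyscus_major is the node subtending ((((Urocyon_minor,((Microtus_robustus,Xenopus_longipes),Secale_major)),Bombus_occidentalis),(Peromyscus_major,(Camponotus_maculatus,Castanea_longipes))),(((Panthera_nanus,(Arabidopsis_gracilis,Meleagris_borealis)),(Klebsiella_gracilis,(Apis_viridis,Solenopsis_borealis))),(Enhydra_litoralis,Danio_nanus))).
From Klebsiella_gracilis up to that node: 4 branches. From Peromyscus_major up to the same node: 3 branches. Total: 4 + 3 = 7.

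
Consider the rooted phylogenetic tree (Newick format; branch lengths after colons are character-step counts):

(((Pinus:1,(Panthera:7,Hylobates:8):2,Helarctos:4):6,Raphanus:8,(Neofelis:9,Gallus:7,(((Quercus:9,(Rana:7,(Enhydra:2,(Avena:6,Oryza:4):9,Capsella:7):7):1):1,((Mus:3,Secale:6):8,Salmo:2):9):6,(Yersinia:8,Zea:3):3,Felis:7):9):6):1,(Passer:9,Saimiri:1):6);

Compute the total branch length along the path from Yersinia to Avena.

41

The path runs Yersinia → … → MRCA → … → Avena; the MRCA is the node subtending (((Quercus,(Rana,(Enhydra,(Avena,Oryza),Capsella))),((Mus,Secale),Salmo)),(Yersinia,Zea),Felis).
Branch lengths along that path: 8 + 3 + 6 + 1 + 1 + 7 + 9 + 6 = 41.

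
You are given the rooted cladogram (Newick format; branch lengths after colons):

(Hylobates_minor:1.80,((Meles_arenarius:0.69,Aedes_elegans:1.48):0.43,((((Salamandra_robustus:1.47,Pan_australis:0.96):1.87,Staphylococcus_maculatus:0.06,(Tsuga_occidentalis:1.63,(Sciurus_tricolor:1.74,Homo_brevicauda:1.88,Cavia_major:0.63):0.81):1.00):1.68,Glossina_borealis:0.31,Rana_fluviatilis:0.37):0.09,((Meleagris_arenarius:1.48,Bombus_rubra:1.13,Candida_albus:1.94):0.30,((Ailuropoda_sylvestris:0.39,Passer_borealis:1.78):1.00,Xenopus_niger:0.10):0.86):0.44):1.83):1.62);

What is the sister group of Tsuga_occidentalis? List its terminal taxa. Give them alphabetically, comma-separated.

Tsuga_occidentalis attaches to the tree at the node subtending (Tsuga_occidentalis,(Sciurus_tricolor,Homo_brevicauda,Cavia_major)).
The other lineage descending from that same node — the sister group — is (Sciurus_tricolor,Homo_brevicauda,Cavia_major); its 3 tips in alphabetical order are the answer.

Cavia_major, Homo_brevicauda, Sciurus_tricolor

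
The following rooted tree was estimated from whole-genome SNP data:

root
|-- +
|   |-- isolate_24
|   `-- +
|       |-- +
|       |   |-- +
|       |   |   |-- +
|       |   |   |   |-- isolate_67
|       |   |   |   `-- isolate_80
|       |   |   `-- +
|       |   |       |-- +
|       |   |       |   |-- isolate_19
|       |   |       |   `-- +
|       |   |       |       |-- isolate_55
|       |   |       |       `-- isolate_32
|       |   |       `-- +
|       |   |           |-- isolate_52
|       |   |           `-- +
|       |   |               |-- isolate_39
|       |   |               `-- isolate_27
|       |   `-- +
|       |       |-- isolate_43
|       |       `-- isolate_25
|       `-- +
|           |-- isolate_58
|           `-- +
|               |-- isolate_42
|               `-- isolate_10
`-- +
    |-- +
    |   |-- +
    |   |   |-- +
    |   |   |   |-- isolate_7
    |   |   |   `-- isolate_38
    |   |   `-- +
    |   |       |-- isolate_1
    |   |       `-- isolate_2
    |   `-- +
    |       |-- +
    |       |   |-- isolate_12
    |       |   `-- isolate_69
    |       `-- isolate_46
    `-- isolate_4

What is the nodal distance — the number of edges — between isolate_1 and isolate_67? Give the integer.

11

The MRCA of isolate_1 and isolate_67 is the root of the tree.
From isolate_1 up to that node: 5 branches. From isolate_67 up to the same node: 6 branches. Total: 5 + 6 = 11.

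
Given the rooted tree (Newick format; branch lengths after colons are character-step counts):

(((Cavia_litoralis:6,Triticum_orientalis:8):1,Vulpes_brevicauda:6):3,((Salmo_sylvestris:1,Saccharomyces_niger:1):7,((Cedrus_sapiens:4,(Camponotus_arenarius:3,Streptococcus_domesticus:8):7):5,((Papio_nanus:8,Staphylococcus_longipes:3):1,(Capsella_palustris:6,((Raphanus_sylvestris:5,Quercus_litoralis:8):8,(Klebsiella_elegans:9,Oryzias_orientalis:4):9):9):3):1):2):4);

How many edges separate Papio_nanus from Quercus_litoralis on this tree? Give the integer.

The MRCA of Papio_nanus and Quercus_litoralis is the node subtending ((Papio_nanus,Staphylococcus_longipes),(Capsella_palustris,((Raphanus_sylvestris,Quercus_litoralis),(Klebsiella_elegans,Oryzias_orientalis)))).
From Papio_nanus up to that node: 2 branches. From Quercus_litoralis up to the same node: 4 branches. Total: 2 + 4 = 6.

6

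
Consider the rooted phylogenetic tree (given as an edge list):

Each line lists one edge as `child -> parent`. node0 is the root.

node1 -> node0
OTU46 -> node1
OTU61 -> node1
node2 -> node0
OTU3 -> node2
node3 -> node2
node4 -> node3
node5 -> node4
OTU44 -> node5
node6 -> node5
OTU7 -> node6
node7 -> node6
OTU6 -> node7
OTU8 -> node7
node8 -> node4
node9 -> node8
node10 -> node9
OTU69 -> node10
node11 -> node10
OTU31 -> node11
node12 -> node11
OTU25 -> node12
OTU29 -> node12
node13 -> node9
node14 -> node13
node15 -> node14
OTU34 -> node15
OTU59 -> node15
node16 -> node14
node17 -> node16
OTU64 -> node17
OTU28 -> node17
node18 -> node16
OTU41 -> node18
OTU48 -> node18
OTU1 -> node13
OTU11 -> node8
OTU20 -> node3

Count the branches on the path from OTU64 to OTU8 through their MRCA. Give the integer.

11

The MRCA of OTU64 and OTU8 is the node subtending ((OTU44,(OTU7,(OTU6,OTU8))),(((OTU69,(OTU31,(OTU25,OTU29))),(((OTU34,OTU59),((OTU64,OTU28),(OTU41,OTU48))),OTU1)),OTU11)).
From OTU64 up to that node: 7 branches. From OTU8 up to the same node: 4 branches. Total: 7 + 4 = 11.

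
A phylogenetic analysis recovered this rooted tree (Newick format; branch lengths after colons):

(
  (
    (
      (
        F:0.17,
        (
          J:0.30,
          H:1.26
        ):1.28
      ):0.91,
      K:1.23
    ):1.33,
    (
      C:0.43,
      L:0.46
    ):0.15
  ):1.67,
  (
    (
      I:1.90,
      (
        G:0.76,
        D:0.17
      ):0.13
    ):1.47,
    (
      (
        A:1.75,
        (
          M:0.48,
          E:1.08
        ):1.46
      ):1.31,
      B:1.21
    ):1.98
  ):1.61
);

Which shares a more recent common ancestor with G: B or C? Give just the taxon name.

B

The MRCA of G and B subtends ((I,(G,D)),((A,(M,E)),B)) (7 taxa).
The MRCA of G and C is the root, subtending the entire tree (13 taxa).
The first is nested inside the second, so G shares a more recent common ancestor with B.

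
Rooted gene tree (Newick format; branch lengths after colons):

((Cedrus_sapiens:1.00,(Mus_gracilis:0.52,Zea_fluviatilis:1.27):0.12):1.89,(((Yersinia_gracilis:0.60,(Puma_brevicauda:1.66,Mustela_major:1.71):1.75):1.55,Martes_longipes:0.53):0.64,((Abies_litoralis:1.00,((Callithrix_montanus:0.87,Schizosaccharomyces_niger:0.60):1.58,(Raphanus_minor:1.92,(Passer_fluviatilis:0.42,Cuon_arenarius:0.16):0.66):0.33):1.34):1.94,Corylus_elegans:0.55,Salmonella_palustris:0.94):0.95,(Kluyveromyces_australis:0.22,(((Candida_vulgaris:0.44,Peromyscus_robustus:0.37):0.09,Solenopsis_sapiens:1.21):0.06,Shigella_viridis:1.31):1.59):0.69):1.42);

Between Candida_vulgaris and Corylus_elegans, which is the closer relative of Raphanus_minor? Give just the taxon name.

Corylus_elegans

The MRCA of Raphanus_minor and Corylus_elegans subtends ((Abies_litoralis,((Callithrix_montanus,Schizosaccharomyces_niger),(Raphanus_minor,(Passer_fluviatilis,Cuon_arenarius)))),Corylus_elegans,Salmonella_palustris) (8 taxa).
The MRCA of Raphanus_minor and Candida_vulgaris subtends (((Yersinia_gracilis,(Puma_brevicauda,Mustela_major)),Martes_longipes),((Abies_litoralis,((Callithrix_montanus,Schizosaccharomyces_niger),(Raphanus_minor,(Passer_fluviatilis,Cuon_arenarius)))),Corylus_elegans,Salmonella_palustris),(Kluyveromyces_australis,(((Candida_vulgaris,Peromyscus_robustus),Solenopsis_sapiens),Shigella_viridis))) (17 taxa).
The first is nested inside the second, so Raphanus_minor shares a more recent common ancestor with Corylus_elegans.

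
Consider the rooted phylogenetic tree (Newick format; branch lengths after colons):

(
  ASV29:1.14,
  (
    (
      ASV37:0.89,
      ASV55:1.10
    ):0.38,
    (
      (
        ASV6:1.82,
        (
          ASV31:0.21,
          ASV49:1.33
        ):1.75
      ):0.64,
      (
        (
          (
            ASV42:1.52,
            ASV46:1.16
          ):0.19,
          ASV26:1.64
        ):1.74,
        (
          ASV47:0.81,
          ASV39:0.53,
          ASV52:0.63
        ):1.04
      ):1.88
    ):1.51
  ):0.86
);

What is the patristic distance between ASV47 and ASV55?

The path runs ASV47 → … → MRCA → … → ASV55; the MRCA is the node subtending ((ASV37,ASV55),((ASV6,(ASV31,ASV49)),(((ASV42,ASV46),ASV26),(ASV47,ASV39,ASV52)))).
Branch lengths along that path: 0.81 + 1.04 + 1.88 + 1.51 + 0.38 + 1.10 = 6.72.

6.72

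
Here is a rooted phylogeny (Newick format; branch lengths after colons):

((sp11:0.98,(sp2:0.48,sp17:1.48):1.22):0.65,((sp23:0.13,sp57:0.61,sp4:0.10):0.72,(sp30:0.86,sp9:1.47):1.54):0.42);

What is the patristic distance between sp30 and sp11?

4.45

The path runs sp30 → … → MRCA → … → sp11; the MRCA is the root of the tree.
Branch lengths along that path: 0.86 + 1.54 + 0.42 + 0.65 + 0.98 = 4.45.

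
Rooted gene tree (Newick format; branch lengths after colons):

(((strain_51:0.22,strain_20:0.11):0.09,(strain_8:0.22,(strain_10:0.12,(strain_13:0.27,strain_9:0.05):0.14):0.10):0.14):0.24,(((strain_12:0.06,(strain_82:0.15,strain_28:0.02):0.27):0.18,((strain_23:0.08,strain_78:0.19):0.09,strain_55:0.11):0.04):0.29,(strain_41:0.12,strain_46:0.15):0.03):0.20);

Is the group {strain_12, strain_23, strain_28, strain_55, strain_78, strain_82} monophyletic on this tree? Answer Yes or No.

The most recent common ancestor of these taxa subtends ((strain_12,(strain_82,strain_28)),((strain_23,strain_78),strain_55)).
That clade has exactly 6 tips — every listed taxon and nothing else — so the group is monophyletic.

Yes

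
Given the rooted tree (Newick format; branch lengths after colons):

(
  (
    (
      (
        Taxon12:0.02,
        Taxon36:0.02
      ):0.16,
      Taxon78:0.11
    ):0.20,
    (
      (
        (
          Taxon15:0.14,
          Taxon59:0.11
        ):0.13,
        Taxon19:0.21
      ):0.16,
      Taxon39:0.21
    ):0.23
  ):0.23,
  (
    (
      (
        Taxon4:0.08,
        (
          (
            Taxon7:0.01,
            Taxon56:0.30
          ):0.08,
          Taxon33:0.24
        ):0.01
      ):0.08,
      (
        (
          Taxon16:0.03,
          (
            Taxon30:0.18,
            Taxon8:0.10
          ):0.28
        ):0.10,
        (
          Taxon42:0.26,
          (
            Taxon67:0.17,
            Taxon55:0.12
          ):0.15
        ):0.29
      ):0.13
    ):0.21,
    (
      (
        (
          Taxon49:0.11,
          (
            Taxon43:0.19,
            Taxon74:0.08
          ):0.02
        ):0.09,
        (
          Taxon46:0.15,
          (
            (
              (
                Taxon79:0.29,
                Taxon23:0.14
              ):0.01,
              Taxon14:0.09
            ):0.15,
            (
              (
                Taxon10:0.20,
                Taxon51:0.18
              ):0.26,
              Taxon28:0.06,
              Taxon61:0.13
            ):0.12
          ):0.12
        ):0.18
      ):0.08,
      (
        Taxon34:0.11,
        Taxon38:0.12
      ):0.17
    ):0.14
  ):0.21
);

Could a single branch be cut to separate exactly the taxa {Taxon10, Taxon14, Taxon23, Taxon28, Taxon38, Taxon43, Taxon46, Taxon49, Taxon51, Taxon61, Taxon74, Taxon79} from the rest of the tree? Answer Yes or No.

The MRCA of the listed taxa subtends (((Taxon49,(Taxon43,Taxon74)),(Taxon46,(((Taxon79,Taxon23),Taxon14),((Taxon10,Taxon51),Taxon28,Taxon61)))),(Taxon34,Taxon38)).
That clade also contains Taxon34, which is not in the proposed group, so the group is not monophyletic.

No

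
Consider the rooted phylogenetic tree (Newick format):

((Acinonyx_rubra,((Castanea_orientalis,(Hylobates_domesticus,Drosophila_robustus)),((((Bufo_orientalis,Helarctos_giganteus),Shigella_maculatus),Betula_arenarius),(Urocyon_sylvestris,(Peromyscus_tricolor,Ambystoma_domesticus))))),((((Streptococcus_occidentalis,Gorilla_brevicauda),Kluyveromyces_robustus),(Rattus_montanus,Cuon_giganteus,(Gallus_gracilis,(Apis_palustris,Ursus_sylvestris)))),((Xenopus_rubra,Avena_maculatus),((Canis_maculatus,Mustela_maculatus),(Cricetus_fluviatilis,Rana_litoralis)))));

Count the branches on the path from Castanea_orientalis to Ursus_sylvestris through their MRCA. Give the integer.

10

The MRCA of Castanea_orientalis and Ursus_sylvestris is the root of the tree.
From Castanea_orientalis up to that node: 4 branches. From Ursus_sylvestris up to the same node: 6 branches. Total: 4 + 6 = 10.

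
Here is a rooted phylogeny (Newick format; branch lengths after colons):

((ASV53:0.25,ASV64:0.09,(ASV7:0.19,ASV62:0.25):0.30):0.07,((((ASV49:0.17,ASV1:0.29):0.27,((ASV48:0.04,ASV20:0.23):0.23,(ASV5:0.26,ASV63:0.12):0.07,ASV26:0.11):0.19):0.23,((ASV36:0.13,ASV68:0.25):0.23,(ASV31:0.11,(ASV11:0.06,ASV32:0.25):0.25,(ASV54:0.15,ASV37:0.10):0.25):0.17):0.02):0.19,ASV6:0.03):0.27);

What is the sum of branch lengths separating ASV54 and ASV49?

1.26

The path runs ASV54 → … → MRCA → … → ASV49; the MRCA is the node subtending (((ASV49,ASV1),((ASV48,ASV20),(ASV5,ASV63),ASV26)),((ASV36,ASV68),(ASV31,(ASV11,ASV32),(ASV54,ASV37)))).
Branch lengths along that path: 0.15 + 0.25 + 0.17 + 0.02 + 0.23 + 0.27 + 0.17 = 1.26.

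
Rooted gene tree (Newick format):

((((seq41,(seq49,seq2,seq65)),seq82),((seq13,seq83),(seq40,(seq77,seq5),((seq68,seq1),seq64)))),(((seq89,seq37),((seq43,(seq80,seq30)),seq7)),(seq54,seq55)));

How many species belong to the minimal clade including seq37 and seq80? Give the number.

6

The MRCA of seq37 and seq80 is the node subtending ((seq89,seq37),((seq43,(seq80,seq30)),seq7)).
That clade contains 6 terminal taxa: seq30, seq37, seq43, seq7, seq80, seq89.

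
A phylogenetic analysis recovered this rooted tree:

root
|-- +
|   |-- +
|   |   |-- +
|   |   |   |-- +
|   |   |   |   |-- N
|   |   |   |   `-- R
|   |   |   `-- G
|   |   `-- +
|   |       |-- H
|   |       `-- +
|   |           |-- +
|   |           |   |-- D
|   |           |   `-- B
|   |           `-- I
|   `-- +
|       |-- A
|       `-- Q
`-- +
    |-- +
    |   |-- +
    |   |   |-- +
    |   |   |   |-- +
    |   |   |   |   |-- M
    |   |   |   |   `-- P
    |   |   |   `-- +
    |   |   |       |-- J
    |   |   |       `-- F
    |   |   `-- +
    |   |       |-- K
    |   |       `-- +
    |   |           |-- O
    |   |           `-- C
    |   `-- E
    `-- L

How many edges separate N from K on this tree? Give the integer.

10

The MRCA of N and K is the root of the tree.
From N up to that node: 5 branches. From K up to the same node: 5 branches. Total: 5 + 5 = 10.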